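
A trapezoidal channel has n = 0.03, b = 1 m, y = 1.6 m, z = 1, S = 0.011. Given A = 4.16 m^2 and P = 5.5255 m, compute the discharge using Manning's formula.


R = A/P = 4.16/5.5255 = 0.752873
Q = (1/0.03) * 4.16 * 0.752873^(2/3) * 0.011^0.5

12.0360 m^3/s


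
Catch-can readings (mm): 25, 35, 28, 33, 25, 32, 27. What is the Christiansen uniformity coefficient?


mean = 29.285714 mm
MAD = 3.469388 mm
CU = (1 - 3.469388/29.285714)*100

88.1533 %


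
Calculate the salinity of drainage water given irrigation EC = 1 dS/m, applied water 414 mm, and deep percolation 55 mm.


EC_dw = EC_iw * D_iw / D_dw
EC_dw = 1 * 414 / 55
EC_dw = 414 / 55

7.5273 dS/m


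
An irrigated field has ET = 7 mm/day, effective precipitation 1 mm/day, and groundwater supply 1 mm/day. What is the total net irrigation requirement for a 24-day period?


Daily deficit = ET - Pe - GW = 7 - 1 - 1 = 5 mm/day
NIR = 5 * 24 = 120 mm

120.0000 mm


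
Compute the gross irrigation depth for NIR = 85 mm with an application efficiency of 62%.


Ea = 62% = 0.62
GID = NIR / Ea = 85 / 0.62 = 137.0968 mm

137.0968 mm


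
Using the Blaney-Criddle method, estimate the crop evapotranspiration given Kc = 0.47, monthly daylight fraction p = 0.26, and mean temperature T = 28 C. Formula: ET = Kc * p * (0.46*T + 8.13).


ET = Kc * p * (0.46*T + 8.13)
ET = 0.47 * 0.26 * (0.46*28 + 8.13)
ET = 0.47 * 0.26 * 21.0100

2.5674 mm/day


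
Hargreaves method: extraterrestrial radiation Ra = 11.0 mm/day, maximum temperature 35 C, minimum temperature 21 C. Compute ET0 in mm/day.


Tmean = (Tmax + Tmin)/2 = (35 + 21)/2 = 28.0
ET0 = 0.0023 * 11.0 * (28.0 + 17.8) * sqrt(35 - 21)
ET0 = 0.0023 * 11.0 * 45.8 * 3.741657

4.3356 mm/day


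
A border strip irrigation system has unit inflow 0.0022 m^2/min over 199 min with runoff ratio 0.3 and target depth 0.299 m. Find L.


L = q*t/((1+r)*Z)
L = 0.0022*199/((1+0.3)*0.299)
L = 0.4378/0.3887

1.1263 m


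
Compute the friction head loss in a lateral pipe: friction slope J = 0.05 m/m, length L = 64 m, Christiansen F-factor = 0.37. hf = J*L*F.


hf = J * L * F = 0.05 * 64 * 0.37 = 1.1840 m

1.1840 m


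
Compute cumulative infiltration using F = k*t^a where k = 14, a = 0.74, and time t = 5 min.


F = k * t^a = 14 * 5^0.74
F = 14 * 3.290317

46.0644 mm


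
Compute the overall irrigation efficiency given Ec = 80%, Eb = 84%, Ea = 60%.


Ec = 0.8, Eb = 0.84, Ea = 0.6
E = 0.8 * 0.84 * 0.6 * 100 = 40.3200%

40.3200 %


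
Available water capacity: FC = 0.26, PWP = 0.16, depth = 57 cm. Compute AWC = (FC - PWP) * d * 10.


AWC = (FC - PWP) * d * 10
AWC = (0.26 - 0.16) * 57 * 10
AWC = 0.1000 * 57 * 10

57.0000 mm


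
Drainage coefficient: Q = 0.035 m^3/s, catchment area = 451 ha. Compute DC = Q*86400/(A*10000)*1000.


DC = Q * 86400 / (A * 10000) * 1000
DC = 0.035 * 86400 / (451 * 10000) * 1000
DC = 3024000.0000 / 4510000

0.6705 mm/day


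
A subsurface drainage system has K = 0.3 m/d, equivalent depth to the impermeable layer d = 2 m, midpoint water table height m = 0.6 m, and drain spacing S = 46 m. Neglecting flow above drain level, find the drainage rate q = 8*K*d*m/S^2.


q = 8*K*d*m/S^2
q = 8*0.3*2*0.6/46^2
q = 2.8800 / 2116

0.0014 m/d


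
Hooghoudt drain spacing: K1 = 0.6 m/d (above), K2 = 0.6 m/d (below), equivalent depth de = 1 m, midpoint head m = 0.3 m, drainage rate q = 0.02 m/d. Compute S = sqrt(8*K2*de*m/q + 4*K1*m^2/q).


S^2 = 8*K2*de*m/q + 4*K1*m^2/q
S^2 = 8*0.6*1*0.3/0.02 + 4*0.6*0.3^2/0.02
S = sqrt(82.8000)

9.0995 m


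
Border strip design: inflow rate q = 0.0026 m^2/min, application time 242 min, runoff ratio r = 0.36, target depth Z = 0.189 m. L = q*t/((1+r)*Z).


L = q*t/((1+r)*Z)
L = 0.0026*242/((1+0.36)*0.189)
L = 0.6292/0.25704

2.4479 m


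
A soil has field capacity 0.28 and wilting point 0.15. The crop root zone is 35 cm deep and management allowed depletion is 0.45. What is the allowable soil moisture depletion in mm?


SMD = (FC - PWP) * d * MAD * 10
SMD = (0.28 - 0.15) * 35 * 0.45 * 10
SMD = 0.1300 * 35 * 0.45 * 10

20.4750 mm


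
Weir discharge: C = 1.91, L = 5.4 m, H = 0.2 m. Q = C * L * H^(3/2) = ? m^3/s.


Q = C * L * H^(3/2) = 1.91 * 5.4 * 0.2^1.5 = 1.91 * 5.4 * 0.089443

0.9225 m^3/s


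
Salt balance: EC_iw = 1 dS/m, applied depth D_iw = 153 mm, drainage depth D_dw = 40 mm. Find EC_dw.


EC_dw = EC_iw * D_iw / D_dw
EC_dw = 1 * 153 / 40
EC_dw = 153 / 40

3.8250 dS/m


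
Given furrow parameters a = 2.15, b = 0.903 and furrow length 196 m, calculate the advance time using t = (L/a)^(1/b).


t = (L/a)^(1/b)
t = (196/2.15)^(1/0.903)
t = 91.162791^(1/0.903)

148.0269 min


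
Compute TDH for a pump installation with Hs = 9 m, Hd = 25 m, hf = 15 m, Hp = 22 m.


TDH = Hs + Hd + hf + Hp = 9 + 25 + 15 + 22 = 71

71 m


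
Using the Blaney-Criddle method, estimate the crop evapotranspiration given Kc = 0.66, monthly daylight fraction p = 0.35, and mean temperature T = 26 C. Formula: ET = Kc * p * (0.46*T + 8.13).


ET = Kc * p * (0.46*T + 8.13)
ET = 0.66 * 0.35 * (0.46*26 + 8.13)
ET = 0.66 * 0.35 * 20.0900

4.6408 mm/day


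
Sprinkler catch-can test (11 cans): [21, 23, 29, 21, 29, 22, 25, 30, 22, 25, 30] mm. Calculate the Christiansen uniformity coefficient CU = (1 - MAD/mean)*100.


mean = 25.181818 mm
MAD = 3.140496 mm
CU = (1 - 3.140496/25.181818)*100

87.5287 %


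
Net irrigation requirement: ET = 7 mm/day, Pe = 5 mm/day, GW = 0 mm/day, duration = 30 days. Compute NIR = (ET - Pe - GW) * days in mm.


Daily deficit = ET - Pe - GW = 7 - 5 - 0 = 2 mm/day
NIR = 2 * 30 = 60 mm

60.0000 mm


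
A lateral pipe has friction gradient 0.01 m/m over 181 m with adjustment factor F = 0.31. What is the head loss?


hf = J * L * F = 0.01 * 181 * 0.31 = 0.5611 m

0.5611 m


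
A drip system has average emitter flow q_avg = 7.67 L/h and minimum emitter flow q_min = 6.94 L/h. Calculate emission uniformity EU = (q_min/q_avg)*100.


EU = (q_min/q_avg)*100 = (6.94/7.67)*100 = 90.4824%

90.4824 %


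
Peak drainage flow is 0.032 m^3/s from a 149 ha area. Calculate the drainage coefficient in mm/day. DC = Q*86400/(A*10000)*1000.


DC = Q * 86400 / (A * 10000) * 1000
DC = 0.032 * 86400 / (149 * 10000) * 1000
DC = 2764800.0000 / 1490000

1.8556 mm/day


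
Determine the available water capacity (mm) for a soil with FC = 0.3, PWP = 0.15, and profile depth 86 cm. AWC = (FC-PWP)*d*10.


AWC = (FC - PWP) * d * 10
AWC = (0.3 - 0.15) * 86 * 10
AWC = 0.1500 * 86 * 10

129.0000 mm


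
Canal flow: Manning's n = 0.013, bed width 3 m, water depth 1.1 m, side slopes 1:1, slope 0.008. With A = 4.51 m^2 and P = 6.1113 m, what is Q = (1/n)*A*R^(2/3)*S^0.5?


R = A/P = 4.51/6.1113 = 0.737977
Q = (1/0.013) * 4.51 * 0.737977^(2/3) * 0.008^0.5

25.3400 m^3/s


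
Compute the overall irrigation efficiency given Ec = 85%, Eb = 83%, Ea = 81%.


Ec = 0.85, Eb = 0.83, Ea = 0.81
E = 0.85 * 0.83 * 0.81 * 100 = 57.1455%

57.1455 %


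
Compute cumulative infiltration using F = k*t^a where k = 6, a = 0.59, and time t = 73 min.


F = k * t^a = 6 * 73^0.59
F = 6 * 12.570730

75.4244 mm


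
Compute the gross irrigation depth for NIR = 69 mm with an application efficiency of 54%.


Ea = 54% = 0.54
GID = NIR / Ea = 69 / 0.54 = 127.7778 mm

127.7778 mm


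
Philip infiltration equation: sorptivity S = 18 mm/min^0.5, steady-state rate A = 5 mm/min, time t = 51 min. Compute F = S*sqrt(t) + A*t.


F = S*sqrt(t) + A*t
F = 18*sqrt(51) + 5*51
F = 18*7.141428 + 255

383.5457 mm


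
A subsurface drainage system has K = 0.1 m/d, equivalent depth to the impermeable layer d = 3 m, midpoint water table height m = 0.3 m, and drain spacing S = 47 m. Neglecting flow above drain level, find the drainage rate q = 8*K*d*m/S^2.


q = 8*K*d*m/S^2
q = 8*0.1*3*0.3/47^2
q = 0.7200 / 2209

3.2594e-04 m/d


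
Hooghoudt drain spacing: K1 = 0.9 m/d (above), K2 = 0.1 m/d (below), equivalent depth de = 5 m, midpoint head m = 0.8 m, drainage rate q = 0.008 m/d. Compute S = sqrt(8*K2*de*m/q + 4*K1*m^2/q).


S^2 = 8*K2*de*m/q + 4*K1*m^2/q
S^2 = 8*0.1*5*0.8/0.008 + 4*0.9*0.8^2/0.008
S = sqrt(688.0000)

26.2298 m


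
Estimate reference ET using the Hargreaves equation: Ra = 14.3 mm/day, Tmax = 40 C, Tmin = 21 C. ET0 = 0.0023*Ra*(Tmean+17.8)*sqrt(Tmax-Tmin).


Tmean = (Tmax + Tmin)/2 = (40 + 21)/2 = 30.5
ET0 = 0.0023 * 14.3 * (30.5 + 17.8) * sqrt(40 - 21)
ET0 = 0.0023 * 14.3 * 48.3 * 4.358899

6.9245 mm/day


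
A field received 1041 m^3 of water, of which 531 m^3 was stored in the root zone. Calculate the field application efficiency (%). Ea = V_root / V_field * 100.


Ea = V_root / V_field * 100 = 531 / 1041 * 100 = 51.0086%

51.0086 %


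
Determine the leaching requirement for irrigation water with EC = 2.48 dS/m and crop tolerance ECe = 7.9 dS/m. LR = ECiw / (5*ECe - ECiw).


LR = ECiw / (5*ECe - ECiw)
LR = 2.48 / (5*7.9 - 2.48)
LR = 2.48 / 37.0200

0.0670


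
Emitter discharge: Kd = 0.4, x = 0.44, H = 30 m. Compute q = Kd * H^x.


q = Kd * H^x = 0.4 * 30^0.44 = 0.4 * 4.466150

1.7865 L/h


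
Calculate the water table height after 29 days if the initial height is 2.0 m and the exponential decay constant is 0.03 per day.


m = m0 * exp(-k*t)
m = 2.0 * exp(-0.03 * 29)
m = 2.0 * exp(-0.8700)

0.8379 m


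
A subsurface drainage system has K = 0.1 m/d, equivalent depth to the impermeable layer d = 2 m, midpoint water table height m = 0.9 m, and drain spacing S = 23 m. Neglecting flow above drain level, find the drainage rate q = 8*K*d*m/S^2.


q = 8*K*d*m/S^2
q = 8*0.1*2*0.9/23^2
q = 1.4400 / 529

0.0027 m/d


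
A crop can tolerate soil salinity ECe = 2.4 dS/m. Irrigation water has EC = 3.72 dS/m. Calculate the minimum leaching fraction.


LR = ECiw / (5*ECe - ECiw)
LR = 3.72 / (5*2.4 - 3.72)
LR = 3.72 / 8.2800

0.4493


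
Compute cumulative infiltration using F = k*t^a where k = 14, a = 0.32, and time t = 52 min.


F = k * t^a = 14 * 52^0.32
F = 14 * 3.540960

49.5734 mm


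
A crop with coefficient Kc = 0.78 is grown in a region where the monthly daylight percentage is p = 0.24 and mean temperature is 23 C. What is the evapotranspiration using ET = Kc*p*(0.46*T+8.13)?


ET = Kc * p * (0.46*T + 8.13)
ET = 0.78 * 0.24 * (0.46*23 + 8.13)
ET = 0.78 * 0.24 * 18.7100

3.5025 mm/day


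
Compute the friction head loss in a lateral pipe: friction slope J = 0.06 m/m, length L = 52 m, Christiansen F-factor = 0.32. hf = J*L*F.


hf = J * L * F = 0.06 * 52 * 0.32 = 0.9984 m

0.9984 m


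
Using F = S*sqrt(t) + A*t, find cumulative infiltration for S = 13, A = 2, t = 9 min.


F = S*sqrt(t) + A*t
F = 13*sqrt(9) + 2*9
F = 13*3.000000 + 18

57.0000 mm


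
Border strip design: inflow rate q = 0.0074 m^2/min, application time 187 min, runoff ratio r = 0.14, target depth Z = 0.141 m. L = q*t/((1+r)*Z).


L = q*t/((1+r)*Z)
L = 0.0074*187/((1+0.14)*0.141)
L = 1.3838/0.16074

8.6089 m


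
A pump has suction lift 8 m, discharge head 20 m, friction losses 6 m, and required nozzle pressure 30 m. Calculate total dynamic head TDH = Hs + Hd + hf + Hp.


TDH = Hs + Hd + hf + Hp = 8 + 20 + 6 + 30 = 64

64 m


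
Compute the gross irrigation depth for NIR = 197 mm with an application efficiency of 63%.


Ea = 63% = 0.63
GID = NIR / Ea = 197 / 0.63 = 312.6984 mm

312.6984 mm


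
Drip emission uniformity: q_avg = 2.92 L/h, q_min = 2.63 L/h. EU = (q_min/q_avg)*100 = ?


EU = (q_min/q_avg)*100 = (2.63/2.92)*100 = 90.0685%

90.0685 %


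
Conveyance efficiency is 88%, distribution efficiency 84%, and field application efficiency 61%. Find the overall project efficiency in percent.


Ec = 0.88, Eb = 0.84, Ea = 0.61
E = 0.88 * 0.84 * 0.61 * 100 = 45.0912%

45.0912 %


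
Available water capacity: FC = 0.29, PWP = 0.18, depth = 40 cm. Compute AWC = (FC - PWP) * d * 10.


AWC = (FC - PWP) * d * 10
AWC = (0.29 - 0.18) * 40 * 10
AWC = 0.1100 * 40 * 10

44.0000 mm


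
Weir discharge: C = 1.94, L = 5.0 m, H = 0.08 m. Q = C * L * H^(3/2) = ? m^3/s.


Q = C * L * H^(3/2) = 1.94 * 5.0 * 0.08^1.5 = 1.94 * 5.0 * 0.022627

0.2195 m^3/s


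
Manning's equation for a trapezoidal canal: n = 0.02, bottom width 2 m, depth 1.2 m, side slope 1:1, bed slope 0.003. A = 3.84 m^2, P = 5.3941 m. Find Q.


R = A/P = 3.84/5.3941 = 0.711889
Q = (1/0.02) * 3.84 * 0.711889^(2/3) * 0.003^0.5

8.3844 m^3/s


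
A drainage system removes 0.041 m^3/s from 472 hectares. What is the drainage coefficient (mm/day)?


DC = Q * 86400 / (A * 10000) * 1000
DC = 0.041 * 86400 / (472 * 10000) * 1000
DC = 3542400.0000 / 4720000

0.7505 mm/day


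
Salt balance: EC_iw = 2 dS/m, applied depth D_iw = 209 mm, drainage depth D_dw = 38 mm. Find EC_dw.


EC_dw = EC_iw * D_iw / D_dw
EC_dw = 2 * 209 / 38
EC_dw = 418 / 38

11.0000 dS/m


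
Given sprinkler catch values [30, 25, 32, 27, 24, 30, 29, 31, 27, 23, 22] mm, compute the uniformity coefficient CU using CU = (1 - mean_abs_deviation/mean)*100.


mean = 27.272727 mm
MAD = 2.842975 mm
CU = (1 - 2.842975/27.272727)*100

89.5758 %


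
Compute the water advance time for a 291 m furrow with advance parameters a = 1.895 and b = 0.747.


t = (L/a)^(1/b)
t = (291/1.895)^(1/0.747)
t = 153.562005^(1/0.747)

844.7964 min


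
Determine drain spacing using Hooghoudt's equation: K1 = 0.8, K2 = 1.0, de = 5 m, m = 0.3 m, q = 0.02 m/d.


S^2 = 8*K2*de*m/q + 4*K1*m^2/q
S^2 = 8*1.0*5*0.3/0.02 + 4*0.8*0.3^2/0.02
S = sqrt(614.4000)

24.7871 m


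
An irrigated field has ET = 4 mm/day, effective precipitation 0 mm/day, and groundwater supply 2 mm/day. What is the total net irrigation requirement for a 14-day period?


Daily deficit = ET - Pe - GW = 4 - 0 - 2 = 2 mm/day
NIR = 2 * 14 = 28 mm

28.0000 mm


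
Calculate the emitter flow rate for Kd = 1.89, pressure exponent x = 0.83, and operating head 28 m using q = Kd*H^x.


q = Kd * H^x = 1.89 * 28^0.83 = 1.89 * 15.890632

30.0333 L/h


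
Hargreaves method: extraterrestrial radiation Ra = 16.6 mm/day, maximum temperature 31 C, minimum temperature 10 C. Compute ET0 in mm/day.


Tmean = (Tmax + Tmin)/2 = (31 + 10)/2 = 20.5
ET0 = 0.0023 * 16.6 * (20.5 + 17.8) * sqrt(31 - 10)
ET0 = 0.0023 * 16.6 * 38.3 * 4.582576

6.7011 mm/day


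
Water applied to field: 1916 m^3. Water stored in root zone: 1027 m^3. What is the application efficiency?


Ea = V_root / V_field * 100 = 1027 / 1916 * 100 = 53.6013%

53.6013 %


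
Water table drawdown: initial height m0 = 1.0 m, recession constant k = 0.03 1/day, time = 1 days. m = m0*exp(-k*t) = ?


m = m0 * exp(-k*t)
m = 1.0 * exp(-0.03 * 1)
m = 1.0 * exp(-0.0300)

0.9704 m


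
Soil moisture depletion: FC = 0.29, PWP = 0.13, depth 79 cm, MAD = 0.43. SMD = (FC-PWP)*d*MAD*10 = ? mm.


SMD = (FC - PWP) * d * MAD * 10
SMD = (0.29 - 0.13) * 79 * 0.43 * 10
SMD = 0.1600 * 79 * 0.43 * 10

54.3520 mm


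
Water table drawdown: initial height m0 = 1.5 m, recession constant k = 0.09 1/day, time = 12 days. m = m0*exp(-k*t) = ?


m = m0 * exp(-k*t)
m = 1.5 * exp(-0.09 * 12)
m = 1.5 * exp(-1.0800)

0.5094 m


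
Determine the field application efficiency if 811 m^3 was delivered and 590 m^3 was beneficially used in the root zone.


Ea = V_root / V_field * 100 = 590 / 811 * 100 = 72.7497%

72.7497 %


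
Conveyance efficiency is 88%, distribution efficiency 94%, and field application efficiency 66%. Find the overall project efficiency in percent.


Ec = 0.88, Eb = 0.94, Ea = 0.66
E = 0.88 * 0.94 * 0.66 * 100 = 54.5952%

54.5952 %


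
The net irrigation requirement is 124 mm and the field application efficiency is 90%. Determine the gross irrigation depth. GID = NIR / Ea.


Ea = 90% = 0.9
GID = NIR / Ea = 124 / 0.9 = 137.7778 mm

137.7778 mm


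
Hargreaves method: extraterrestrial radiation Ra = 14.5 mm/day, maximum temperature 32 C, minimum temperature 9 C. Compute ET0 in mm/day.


Tmean = (Tmax + Tmin)/2 = (32 + 9)/2 = 20.5
ET0 = 0.0023 * 14.5 * (20.5 + 17.8) * sqrt(32 - 9)
ET0 = 0.0023 * 14.5 * 38.3 * 4.795832

6.1257 mm/day


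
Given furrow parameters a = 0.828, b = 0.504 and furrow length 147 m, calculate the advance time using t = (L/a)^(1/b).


t = (L/a)^(1/b)
t = (147/0.828)^(1/0.504)
t = 177.536232^(1/0.504)

29031.6038 min


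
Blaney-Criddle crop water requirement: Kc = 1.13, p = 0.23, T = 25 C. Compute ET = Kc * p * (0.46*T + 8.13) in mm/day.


ET = Kc * p * (0.46*T + 8.13)
ET = 1.13 * 0.23 * (0.46*25 + 8.13)
ET = 1.13 * 0.23 * 19.6300

5.1018 mm/day


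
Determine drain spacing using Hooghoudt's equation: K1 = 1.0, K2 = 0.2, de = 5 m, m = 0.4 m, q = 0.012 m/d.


S^2 = 8*K2*de*m/q + 4*K1*m^2/q
S^2 = 8*0.2*5*0.4/0.012 + 4*1.0*0.4^2/0.012
S = sqrt(320.0000)

17.8885 m


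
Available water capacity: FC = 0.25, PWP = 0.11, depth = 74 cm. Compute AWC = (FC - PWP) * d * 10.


AWC = (FC - PWP) * d * 10
AWC = (0.25 - 0.11) * 74 * 10
AWC = 0.1400 * 74 * 10

103.6000 mm


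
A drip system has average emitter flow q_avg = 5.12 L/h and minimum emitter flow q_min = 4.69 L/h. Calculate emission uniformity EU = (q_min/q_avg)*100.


EU = (q_min/q_avg)*100 = (4.69/5.12)*100 = 91.6016%

91.6016 %


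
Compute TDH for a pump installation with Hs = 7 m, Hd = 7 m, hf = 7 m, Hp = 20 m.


TDH = Hs + Hd + hf + Hp = 7 + 7 + 7 + 20 = 41

41 m


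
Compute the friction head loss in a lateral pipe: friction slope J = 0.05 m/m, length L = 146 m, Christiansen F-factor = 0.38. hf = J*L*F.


hf = J * L * F = 0.05 * 146 * 0.38 = 2.7740 m

2.7740 m


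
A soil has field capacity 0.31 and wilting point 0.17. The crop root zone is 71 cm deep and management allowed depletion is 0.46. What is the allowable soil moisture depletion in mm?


SMD = (FC - PWP) * d * MAD * 10
SMD = (0.31 - 0.17) * 71 * 0.46 * 10
SMD = 0.1400 * 71 * 0.46 * 10

45.7240 mm


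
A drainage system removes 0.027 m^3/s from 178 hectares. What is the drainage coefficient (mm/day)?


DC = Q * 86400 / (A * 10000) * 1000
DC = 0.027 * 86400 / (178 * 10000) * 1000
DC = 2332800.0000 / 1780000

1.3106 mm/day


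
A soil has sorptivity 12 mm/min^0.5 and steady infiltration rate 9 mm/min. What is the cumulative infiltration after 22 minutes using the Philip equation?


F = S*sqrt(t) + A*t
F = 12*sqrt(22) + 9*22
F = 12*4.690416 + 198

254.2850 mm


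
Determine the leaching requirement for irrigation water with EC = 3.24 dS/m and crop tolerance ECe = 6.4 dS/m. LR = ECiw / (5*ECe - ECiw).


LR = ECiw / (5*ECe - ECiw)
LR = 3.24 / (5*6.4 - 3.24)
LR = 3.24 / 28.7600

0.1127


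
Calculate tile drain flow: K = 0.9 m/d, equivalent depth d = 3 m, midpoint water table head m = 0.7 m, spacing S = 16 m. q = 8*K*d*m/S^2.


q = 8*K*d*m/S^2
q = 8*0.9*3*0.7/16^2
q = 15.1200 / 256

0.0591 m/d


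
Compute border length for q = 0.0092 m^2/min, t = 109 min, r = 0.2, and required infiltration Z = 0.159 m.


L = q*t/((1+r)*Z)
L = 0.0092*109/((1+0.2)*0.159)
L = 1.0028/0.1908

5.2558 m


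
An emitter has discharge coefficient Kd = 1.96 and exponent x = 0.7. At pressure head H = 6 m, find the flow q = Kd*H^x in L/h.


q = Kd * H^x = 1.96 * 6^0.7 = 1.96 * 3.505144

6.8701 L/h


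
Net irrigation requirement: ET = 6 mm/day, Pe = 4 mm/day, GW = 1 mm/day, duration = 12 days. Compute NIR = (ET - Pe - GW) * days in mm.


Daily deficit = ET - Pe - GW = 6 - 4 - 1 = 1 mm/day
NIR = 1 * 12 = 12 mm

12.0000 mm


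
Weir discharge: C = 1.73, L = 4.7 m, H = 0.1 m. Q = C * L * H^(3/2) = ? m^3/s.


Q = C * L * H^(3/2) = 1.73 * 4.7 * 0.1^1.5 = 1.73 * 4.7 * 0.031623

0.2571 m^3/s


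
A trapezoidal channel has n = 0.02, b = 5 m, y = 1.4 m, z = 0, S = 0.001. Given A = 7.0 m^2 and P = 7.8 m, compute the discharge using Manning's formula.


R = A/P = 7.0/7.8 = 0.897436
Q = (1/0.02) * 7.0 * 0.897436^(2/3) * 0.001^0.5

10.2976 m^3/s


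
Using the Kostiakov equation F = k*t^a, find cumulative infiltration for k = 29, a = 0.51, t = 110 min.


F = k * t^a = 29 * 110^0.51
F = 29 * 10.992849

318.7926 mm


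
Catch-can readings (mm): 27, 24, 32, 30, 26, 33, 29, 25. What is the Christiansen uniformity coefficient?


mean = 28.250000 mm
MAD = 2.750000 mm
CU = (1 - 2.750000/28.250000)*100

90.2655 %


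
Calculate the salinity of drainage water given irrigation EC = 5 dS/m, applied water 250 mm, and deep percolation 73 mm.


EC_dw = EC_iw * D_iw / D_dw
EC_dw = 5 * 250 / 73
EC_dw = 1250 / 73

17.1233 dS/m


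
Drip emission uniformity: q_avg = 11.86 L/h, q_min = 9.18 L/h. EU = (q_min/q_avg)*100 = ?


EU = (q_min/q_avg)*100 = (9.18/11.86)*100 = 77.4030%

77.4030 %


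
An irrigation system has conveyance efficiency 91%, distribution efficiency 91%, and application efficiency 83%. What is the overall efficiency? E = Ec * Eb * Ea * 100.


Ec = 0.91, Eb = 0.91, Ea = 0.83
E = 0.91 * 0.91 * 0.83 * 100 = 68.7323%

68.7323 %


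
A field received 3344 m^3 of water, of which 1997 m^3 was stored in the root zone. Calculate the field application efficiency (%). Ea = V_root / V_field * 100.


Ea = V_root / V_field * 100 = 1997 / 3344 * 100 = 59.7189%

59.7189 %


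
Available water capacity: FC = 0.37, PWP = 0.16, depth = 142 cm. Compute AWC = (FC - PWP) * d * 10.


AWC = (FC - PWP) * d * 10
AWC = (0.37 - 0.16) * 142 * 10
AWC = 0.2100 * 142 * 10

298.2000 mm


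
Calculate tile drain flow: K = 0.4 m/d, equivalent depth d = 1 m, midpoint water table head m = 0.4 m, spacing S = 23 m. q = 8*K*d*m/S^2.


q = 8*K*d*m/S^2
q = 8*0.4*1*0.4/23^2
q = 1.2800 / 529

0.0024 m/d


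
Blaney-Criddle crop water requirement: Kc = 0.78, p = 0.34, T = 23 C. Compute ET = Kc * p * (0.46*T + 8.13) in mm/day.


ET = Kc * p * (0.46*T + 8.13)
ET = 0.78 * 0.34 * (0.46*23 + 8.13)
ET = 0.78 * 0.34 * 18.7100

4.9619 mm/day


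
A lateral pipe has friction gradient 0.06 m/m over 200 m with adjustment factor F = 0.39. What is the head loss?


hf = J * L * F = 0.06 * 200 * 0.39 = 4.6800 m

4.6800 m


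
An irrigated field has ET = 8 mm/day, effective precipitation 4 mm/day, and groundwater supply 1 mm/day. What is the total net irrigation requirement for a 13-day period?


Daily deficit = ET - Pe - GW = 8 - 4 - 1 = 3 mm/day
NIR = 3 * 13 = 39 mm

39.0000 mm


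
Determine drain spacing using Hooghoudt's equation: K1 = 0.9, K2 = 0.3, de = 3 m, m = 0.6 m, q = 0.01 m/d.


S^2 = 8*K2*de*m/q + 4*K1*m^2/q
S^2 = 8*0.3*3*0.6/0.01 + 4*0.9*0.6^2/0.01
S = sqrt(561.6000)

23.6981 m


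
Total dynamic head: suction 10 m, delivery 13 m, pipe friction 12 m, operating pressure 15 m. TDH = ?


TDH = Hs + Hd + hf + Hp = 10 + 13 + 12 + 15 = 50

50 m


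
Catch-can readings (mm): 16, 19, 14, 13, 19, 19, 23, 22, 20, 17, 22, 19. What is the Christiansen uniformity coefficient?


mean = 18.583333 mm
MAD = 2.388889 mm
CU = (1 - 2.388889/18.583333)*100

87.1450 %


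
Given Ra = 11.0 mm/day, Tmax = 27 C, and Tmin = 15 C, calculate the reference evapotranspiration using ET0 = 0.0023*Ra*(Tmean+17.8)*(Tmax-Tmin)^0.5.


Tmean = (Tmax + Tmin)/2 = (27 + 15)/2 = 21.0
ET0 = 0.0023 * 11.0 * (21.0 + 17.8) * sqrt(27 - 15)
ET0 = 0.0023 * 11.0 * 38.8 * 3.464102

3.4005 mm/day


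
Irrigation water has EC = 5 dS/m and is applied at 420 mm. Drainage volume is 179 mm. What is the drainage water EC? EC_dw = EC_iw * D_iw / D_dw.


EC_dw = EC_iw * D_iw / D_dw
EC_dw = 5 * 420 / 179
EC_dw = 2100 / 179

11.7318 dS/m


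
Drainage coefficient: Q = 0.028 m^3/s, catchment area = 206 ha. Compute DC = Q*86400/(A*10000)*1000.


DC = Q * 86400 / (A * 10000) * 1000
DC = 0.028 * 86400 / (206 * 10000) * 1000
DC = 2419200.0000 / 2060000

1.1744 mm/day


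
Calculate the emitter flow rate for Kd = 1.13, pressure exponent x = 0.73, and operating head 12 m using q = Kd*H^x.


q = Kd * H^x = 1.13 * 12^0.73 = 1.13 * 6.134827

6.9324 L/h


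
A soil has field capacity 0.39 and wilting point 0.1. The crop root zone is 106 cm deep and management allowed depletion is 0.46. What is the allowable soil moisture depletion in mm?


SMD = (FC - PWP) * d * MAD * 10
SMD = (0.39 - 0.1) * 106 * 0.46 * 10
SMD = 0.2900 * 106 * 0.46 * 10

141.4040 mm


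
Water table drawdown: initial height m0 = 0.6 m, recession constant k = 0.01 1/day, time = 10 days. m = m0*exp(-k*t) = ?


m = m0 * exp(-k*t)
m = 0.6 * exp(-0.01 * 10)
m = 0.6 * exp(-0.1000)

0.5429 m


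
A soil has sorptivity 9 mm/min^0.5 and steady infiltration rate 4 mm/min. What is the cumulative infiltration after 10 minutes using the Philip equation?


F = S*sqrt(t) + A*t
F = 9*sqrt(10) + 4*10
F = 9*3.162278 + 40

68.4605 mm


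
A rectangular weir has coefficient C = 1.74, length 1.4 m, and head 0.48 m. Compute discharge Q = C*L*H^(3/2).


Q = C * L * H^(3/2) = 1.74 * 1.4 * 0.48^1.5 = 1.74 * 1.4 * 0.332554

0.8101 m^3/s


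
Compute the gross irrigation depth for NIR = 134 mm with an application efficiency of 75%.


Ea = 75% = 0.75
GID = NIR / Ea = 134 / 0.75 = 178.6667 mm

178.6667 mm


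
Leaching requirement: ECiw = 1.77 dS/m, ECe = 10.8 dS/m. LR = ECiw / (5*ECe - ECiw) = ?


LR = ECiw / (5*ECe - ECiw)
LR = 1.77 / (5*10.8 - 1.77)
LR = 1.77 / 52.2300

0.0339


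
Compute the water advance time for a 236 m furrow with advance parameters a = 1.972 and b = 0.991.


t = (L/a)^(1/b)
t = (236/1.972)^(1/0.991)
t = 119.675456^(1/0.991)

124.9905 min


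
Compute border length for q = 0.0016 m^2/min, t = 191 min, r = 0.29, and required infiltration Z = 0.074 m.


L = q*t/((1+r)*Z)
L = 0.0016*191/((1+0.29)*0.074)
L = 0.3056/0.09546

3.2013 m


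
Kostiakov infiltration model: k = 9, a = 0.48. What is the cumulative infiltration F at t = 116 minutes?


F = k * t^a = 9 * 116^0.48
F = 9 * 9.793543

88.1419 mm


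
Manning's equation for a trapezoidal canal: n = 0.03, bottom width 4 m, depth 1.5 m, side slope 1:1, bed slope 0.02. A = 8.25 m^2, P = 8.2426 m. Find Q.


R = A/P = 8.25/8.2426 = 1.000898
Q = (1/0.03) * 8.25 * 1.000898^(2/3) * 0.02^0.5

38.9142 m^3/s


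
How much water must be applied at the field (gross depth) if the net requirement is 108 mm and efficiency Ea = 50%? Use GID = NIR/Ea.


Ea = 50% = 0.5
GID = NIR / Ea = 108 / 0.5 = 216.0000 mm

216.0000 mm


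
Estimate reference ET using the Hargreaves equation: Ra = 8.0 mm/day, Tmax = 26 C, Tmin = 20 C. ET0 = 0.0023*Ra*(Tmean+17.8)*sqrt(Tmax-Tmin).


Tmean = (Tmax + Tmin)/2 = (26 + 20)/2 = 23.0
ET0 = 0.0023 * 8.0 * (23.0 + 17.8) * sqrt(26 - 20)
ET0 = 0.0023 * 8.0 * 40.8 * 2.449490

1.8389 mm/day


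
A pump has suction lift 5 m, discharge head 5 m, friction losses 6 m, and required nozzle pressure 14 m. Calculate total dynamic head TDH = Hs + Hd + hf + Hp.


TDH = Hs + Hd + hf + Hp = 5 + 5 + 6 + 14 = 30

30 m


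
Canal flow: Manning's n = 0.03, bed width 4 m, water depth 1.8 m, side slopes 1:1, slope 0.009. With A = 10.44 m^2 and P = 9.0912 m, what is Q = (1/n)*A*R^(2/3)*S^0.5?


R = A/P = 10.44/9.0912 = 1.148363
Q = (1/0.03) * 10.44 * 1.148363^(2/3) * 0.009^0.5

36.2037 m^3/s


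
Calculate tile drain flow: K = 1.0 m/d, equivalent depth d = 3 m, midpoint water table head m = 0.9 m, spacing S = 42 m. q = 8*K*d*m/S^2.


q = 8*K*d*m/S^2
q = 8*1.0*3*0.9/42^2
q = 21.6000 / 1764

0.0122 m/d


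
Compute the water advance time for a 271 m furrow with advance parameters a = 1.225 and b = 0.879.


t = (L/a)^(1/b)
t = (271/1.225)^(1/0.879)
t = 221.224490^(1/0.879)

465.1731 min


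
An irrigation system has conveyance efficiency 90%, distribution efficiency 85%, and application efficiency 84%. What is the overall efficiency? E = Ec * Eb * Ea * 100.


Ec = 0.9, Eb = 0.85, Ea = 0.84
E = 0.9 * 0.85 * 0.84 * 100 = 64.2600%

64.2600 %


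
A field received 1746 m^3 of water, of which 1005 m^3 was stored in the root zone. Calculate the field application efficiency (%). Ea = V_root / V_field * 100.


Ea = V_root / V_field * 100 = 1005 / 1746 * 100 = 57.5601%

57.5601 %


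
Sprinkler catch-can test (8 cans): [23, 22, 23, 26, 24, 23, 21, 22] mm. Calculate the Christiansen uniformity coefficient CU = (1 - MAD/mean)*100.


mean = 23.000000 mm
MAD = 1.000000 mm
CU = (1 - 1.000000/23.000000)*100

95.6522 %


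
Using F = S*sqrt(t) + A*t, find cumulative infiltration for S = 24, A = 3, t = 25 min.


F = S*sqrt(t) + A*t
F = 24*sqrt(25) + 3*25
F = 24*5.000000 + 75

195.0000 mm


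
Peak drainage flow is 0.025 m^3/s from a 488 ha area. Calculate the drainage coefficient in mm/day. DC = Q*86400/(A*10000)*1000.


DC = Q * 86400 / (A * 10000) * 1000
DC = 0.025 * 86400 / (488 * 10000) * 1000
DC = 2160000.0000 / 4880000

0.4426 mm/day


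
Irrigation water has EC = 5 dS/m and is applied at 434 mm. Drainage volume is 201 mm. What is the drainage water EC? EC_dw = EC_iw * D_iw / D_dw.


EC_dw = EC_iw * D_iw / D_dw
EC_dw = 5 * 434 / 201
EC_dw = 2170 / 201

10.7960 dS/m


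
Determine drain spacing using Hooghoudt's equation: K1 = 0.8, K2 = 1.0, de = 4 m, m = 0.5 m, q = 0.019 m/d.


S^2 = 8*K2*de*m/q + 4*K1*m^2/q
S^2 = 8*1.0*4*0.5/0.019 + 4*0.8*0.5^2/0.019
S = sqrt(884.2105)

29.7357 m


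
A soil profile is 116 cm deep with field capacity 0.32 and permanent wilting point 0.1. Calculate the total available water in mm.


AWC = (FC - PWP) * d * 10
AWC = (0.32 - 0.1) * 116 * 10
AWC = 0.2200 * 116 * 10

255.2000 mm


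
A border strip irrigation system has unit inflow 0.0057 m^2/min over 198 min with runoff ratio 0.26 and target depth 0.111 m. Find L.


L = q*t/((1+r)*Z)
L = 0.0057*198/((1+0.26)*0.111)
L = 1.1286/0.13986

8.0695 m


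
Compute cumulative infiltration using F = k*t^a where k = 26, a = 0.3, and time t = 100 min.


F = k * t^a = 26 * 100^0.3
F = 26 * 3.981072

103.5079 mm


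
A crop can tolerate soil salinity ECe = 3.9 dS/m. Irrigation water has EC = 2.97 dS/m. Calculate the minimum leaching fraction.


LR = ECiw / (5*ECe - ECiw)
LR = 2.97 / (5*3.9 - 2.97)
LR = 2.97 / 16.5300

0.1797


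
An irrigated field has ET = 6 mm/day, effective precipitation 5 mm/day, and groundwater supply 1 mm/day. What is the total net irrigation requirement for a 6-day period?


Daily deficit = ET - Pe - GW = 6 - 5 - 1 = 0 mm/day
NIR = 0 * 6 = 0 mm

0 mm


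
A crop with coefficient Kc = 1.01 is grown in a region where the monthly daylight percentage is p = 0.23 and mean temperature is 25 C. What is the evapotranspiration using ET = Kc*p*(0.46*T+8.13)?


ET = Kc * p * (0.46*T + 8.13)
ET = 1.01 * 0.23 * (0.46*25 + 8.13)
ET = 1.01 * 0.23 * 19.6300

4.5600 mm/day


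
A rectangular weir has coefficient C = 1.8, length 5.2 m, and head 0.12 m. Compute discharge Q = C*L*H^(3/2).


Q = C * L * H^(3/2) = 1.8 * 5.2 * 0.12^1.5 = 1.8 * 5.2 * 0.041569

0.3891 m^3/s


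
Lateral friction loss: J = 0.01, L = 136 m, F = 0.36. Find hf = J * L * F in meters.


hf = J * L * F = 0.01 * 136 * 0.36 = 0.4896 m

0.4896 m


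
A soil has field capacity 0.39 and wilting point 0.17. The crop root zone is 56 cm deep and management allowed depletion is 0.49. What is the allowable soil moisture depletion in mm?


SMD = (FC - PWP) * d * MAD * 10
SMD = (0.39 - 0.17) * 56 * 0.49 * 10
SMD = 0.2200 * 56 * 0.49 * 10

60.3680 mm


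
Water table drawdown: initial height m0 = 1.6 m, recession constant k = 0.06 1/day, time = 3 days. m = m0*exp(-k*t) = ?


m = m0 * exp(-k*t)
m = 1.6 * exp(-0.06 * 3)
m = 1.6 * exp(-0.1800)

1.3364 m


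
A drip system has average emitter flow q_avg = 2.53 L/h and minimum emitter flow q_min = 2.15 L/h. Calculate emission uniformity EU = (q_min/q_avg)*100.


EU = (q_min/q_avg)*100 = (2.15/2.53)*100 = 84.9802%

84.9802 %


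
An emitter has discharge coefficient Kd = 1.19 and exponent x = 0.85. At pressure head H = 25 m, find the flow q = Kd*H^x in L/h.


q = Kd * H^x = 1.19 * 25^0.85 = 1.19 * 15.425847

18.3568 L/h


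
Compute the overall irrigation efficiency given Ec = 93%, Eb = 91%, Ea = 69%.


Ec = 0.93, Eb = 0.91, Ea = 0.69
E = 0.93 * 0.91 * 0.69 * 100 = 58.3947%

58.3947 %


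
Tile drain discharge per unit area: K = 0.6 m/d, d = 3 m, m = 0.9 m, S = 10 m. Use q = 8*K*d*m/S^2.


q = 8*K*d*m/S^2
q = 8*0.6*3*0.9/10^2
q = 12.9600 / 100

0.1296 m/d


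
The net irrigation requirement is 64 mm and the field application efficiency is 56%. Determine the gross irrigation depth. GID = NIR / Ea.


Ea = 56% = 0.56
GID = NIR / Ea = 64 / 0.56 = 114.2857 mm

114.2857 mm


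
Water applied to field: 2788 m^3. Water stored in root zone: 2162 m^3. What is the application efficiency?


Ea = V_root / V_field * 100 = 2162 / 2788 * 100 = 77.5466%

77.5466 %


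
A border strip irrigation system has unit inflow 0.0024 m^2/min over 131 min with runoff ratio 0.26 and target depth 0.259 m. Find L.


L = q*t/((1+r)*Z)
L = 0.0024*131/((1+0.26)*0.259)
L = 0.3144/0.32634

0.9634 m


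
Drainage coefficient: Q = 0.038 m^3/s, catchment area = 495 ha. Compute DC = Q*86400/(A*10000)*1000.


DC = Q * 86400 / (A * 10000) * 1000
DC = 0.038 * 86400 / (495 * 10000) * 1000
DC = 3283200.0000 / 4950000

0.6633 mm/day


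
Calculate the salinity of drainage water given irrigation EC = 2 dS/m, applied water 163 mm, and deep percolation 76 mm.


EC_dw = EC_iw * D_iw / D_dw
EC_dw = 2 * 163 / 76
EC_dw = 326 / 76

4.2895 dS/m


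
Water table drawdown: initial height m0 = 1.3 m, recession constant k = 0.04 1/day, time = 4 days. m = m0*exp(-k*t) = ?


m = m0 * exp(-k*t)
m = 1.3 * exp(-0.04 * 4)
m = 1.3 * exp(-0.1600)

1.1078 m


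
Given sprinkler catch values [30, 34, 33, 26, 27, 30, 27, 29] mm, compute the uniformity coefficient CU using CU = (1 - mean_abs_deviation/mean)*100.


mean = 29.500000 mm
MAD = 2.250000 mm
CU = (1 - 2.250000/29.500000)*100

92.3729 %


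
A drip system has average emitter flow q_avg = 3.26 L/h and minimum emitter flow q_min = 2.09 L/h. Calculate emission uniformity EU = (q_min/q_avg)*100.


EU = (q_min/q_avg)*100 = (2.09/3.26)*100 = 64.1104%

64.1104 %


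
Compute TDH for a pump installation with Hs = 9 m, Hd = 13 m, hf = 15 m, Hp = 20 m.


TDH = Hs + Hd + hf + Hp = 9 + 13 + 15 + 20 = 57

57 m


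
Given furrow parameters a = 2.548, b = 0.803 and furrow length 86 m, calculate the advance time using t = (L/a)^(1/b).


t = (L/a)^(1/b)
t = (86/2.548)^(1/0.803)
t = 33.751962^(1/0.803)

80.0270 min


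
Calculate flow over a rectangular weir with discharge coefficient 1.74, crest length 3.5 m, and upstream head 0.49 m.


Q = C * L * H^(3/2) = 1.74 * 3.5 * 0.49^1.5 = 1.74 * 3.5 * 0.343000

2.0889 m^3/s


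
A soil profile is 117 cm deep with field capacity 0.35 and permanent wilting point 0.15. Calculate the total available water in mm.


AWC = (FC - PWP) * d * 10
AWC = (0.35 - 0.15) * 117 * 10
AWC = 0.2000 * 117 * 10

234.0000 mm


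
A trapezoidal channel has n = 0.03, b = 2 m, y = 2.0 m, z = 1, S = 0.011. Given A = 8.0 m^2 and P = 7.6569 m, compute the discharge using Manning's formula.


R = A/P = 8.0/7.6569 = 1.044809
Q = (1/0.03) * 8.0 * 1.044809^(2/3) * 0.011^0.5

28.7976 m^3/s


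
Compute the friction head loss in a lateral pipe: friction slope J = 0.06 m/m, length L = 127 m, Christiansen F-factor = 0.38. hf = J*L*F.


hf = J * L * F = 0.06 * 127 * 0.38 = 2.8956 m

2.8956 m


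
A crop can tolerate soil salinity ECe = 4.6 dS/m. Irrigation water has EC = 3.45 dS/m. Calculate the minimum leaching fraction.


LR = ECiw / (5*ECe - ECiw)
LR = 3.45 / (5*4.6 - 3.45)
LR = 3.45 / 19.5500

0.1765


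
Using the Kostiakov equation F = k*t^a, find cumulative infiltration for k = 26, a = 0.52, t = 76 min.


F = k * t^a = 26 * 76^0.52
F = 26 * 9.506553

247.1704 mm


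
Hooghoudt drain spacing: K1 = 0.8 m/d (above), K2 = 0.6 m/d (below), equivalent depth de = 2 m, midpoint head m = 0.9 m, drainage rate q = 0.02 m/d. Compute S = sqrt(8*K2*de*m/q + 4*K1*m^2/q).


S^2 = 8*K2*de*m/q + 4*K1*m^2/q
S^2 = 8*0.6*2*0.9/0.02 + 4*0.8*0.9^2/0.02
S = sqrt(561.6000)

23.6981 m


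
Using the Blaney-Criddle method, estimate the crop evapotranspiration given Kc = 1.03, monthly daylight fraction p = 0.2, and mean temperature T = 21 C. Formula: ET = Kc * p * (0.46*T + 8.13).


ET = Kc * p * (0.46*T + 8.13)
ET = 1.03 * 0.2 * (0.46*21 + 8.13)
ET = 1.03 * 0.2 * 17.7900

3.6647 mm/day


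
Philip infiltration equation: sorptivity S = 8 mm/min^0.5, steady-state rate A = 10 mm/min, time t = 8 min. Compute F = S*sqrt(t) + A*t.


F = S*sqrt(t) + A*t
F = 8*sqrt(8) + 10*8
F = 8*2.828427 + 80

102.6274 mm


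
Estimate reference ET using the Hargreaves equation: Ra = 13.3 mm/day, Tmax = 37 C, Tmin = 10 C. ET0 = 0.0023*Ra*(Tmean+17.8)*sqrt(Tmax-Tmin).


Tmean = (Tmax + Tmin)/2 = (37 + 10)/2 = 23.5
ET0 = 0.0023 * 13.3 * (23.5 + 17.8) * sqrt(37 - 10)
ET0 = 0.0023 * 13.3 * 41.3 * 5.196152

6.5646 mm/day


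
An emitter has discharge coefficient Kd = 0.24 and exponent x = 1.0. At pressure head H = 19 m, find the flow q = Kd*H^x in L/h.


q = Kd * H^x = 0.24 * 19^1.0 = 0.24 * 19.000000

4.5600 L/h


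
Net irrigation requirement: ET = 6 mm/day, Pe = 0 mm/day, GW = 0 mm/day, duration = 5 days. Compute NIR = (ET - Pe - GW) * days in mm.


Daily deficit = ET - Pe - GW = 6 - 0 - 0 = 6 mm/day
NIR = 6 * 5 = 30 mm

30.0000 mm


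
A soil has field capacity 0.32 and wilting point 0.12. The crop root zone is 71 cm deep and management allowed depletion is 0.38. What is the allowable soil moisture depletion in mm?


SMD = (FC - PWP) * d * MAD * 10
SMD = (0.32 - 0.12) * 71 * 0.38 * 10
SMD = 0.2000 * 71 * 0.38 * 10

53.9600 mm


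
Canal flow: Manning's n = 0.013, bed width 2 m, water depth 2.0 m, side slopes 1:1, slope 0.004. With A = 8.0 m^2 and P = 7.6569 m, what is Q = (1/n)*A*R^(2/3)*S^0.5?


R = A/P = 8.0/7.6569 = 1.044809
Q = (1/0.013) * 8.0 * 1.044809^(2/3) * 0.004^0.5

40.0745 m^3/s


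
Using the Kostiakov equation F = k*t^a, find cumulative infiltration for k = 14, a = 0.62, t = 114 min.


F = k * t^a = 14 * 114^0.62
F = 14 * 18.848683

263.8816 mm


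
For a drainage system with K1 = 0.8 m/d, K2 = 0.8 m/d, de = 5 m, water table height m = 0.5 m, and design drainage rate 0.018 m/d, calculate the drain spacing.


S^2 = 8*K2*de*m/q + 4*K1*m^2/q
S^2 = 8*0.8*5*0.5/0.018 + 4*0.8*0.5^2/0.018
S = sqrt(933.3333)

30.5505 m


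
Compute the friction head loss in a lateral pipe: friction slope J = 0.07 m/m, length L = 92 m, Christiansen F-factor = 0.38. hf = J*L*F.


hf = J * L * F = 0.07 * 92 * 0.38 = 2.4472 m

2.4472 m


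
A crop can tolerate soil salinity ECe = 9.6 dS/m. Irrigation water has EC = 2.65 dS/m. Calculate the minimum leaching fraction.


LR = ECiw / (5*ECe - ECiw)
LR = 2.65 / (5*9.6 - 2.65)
LR = 2.65 / 45.3500

0.0584


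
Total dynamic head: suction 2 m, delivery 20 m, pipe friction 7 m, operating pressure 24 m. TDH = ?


TDH = Hs + Hd + hf + Hp = 2 + 20 + 7 + 24 = 53

53 m


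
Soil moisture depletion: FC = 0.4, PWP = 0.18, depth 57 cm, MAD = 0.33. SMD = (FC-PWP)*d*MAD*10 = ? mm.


SMD = (FC - PWP) * d * MAD * 10
SMD = (0.4 - 0.18) * 57 * 0.33 * 10
SMD = 0.2200 * 57 * 0.33 * 10

41.3820 mm


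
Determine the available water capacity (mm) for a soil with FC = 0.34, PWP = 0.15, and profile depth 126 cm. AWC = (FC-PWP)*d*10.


AWC = (FC - PWP) * d * 10
AWC = (0.34 - 0.15) * 126 * 10
AWC = 0.1900 * 126 * 10

239.4000 mm


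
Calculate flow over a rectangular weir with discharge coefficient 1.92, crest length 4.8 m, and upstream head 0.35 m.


Q = C * L * H^(3/2) = 1.92 * 4.8 * 0.35^1.5 = 1.92 * 4.8 * 0.207063

1.9083 m^3/s


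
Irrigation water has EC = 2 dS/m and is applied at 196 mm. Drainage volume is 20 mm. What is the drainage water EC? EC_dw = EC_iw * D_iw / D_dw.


EC_dw = EC_iw * D_iw / D_dw
EC_dw = 2 * 196 / 20
EC_dw = 392 / 20

19.6000 dS/m
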